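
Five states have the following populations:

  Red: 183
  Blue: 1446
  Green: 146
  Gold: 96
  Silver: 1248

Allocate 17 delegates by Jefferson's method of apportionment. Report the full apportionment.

Red 1, Blue 9, Green 0, Gold 0, Silver 7

Standard divisor 3119/17 ≈ 183.471; standard quotas: Red 0.997, Blue 7.881, Green 0.796, Gold 0.523, Silver 6.802.
Rounding down gives 0, 7, 0, 0, 6 = 13 seats, so the divisor must be adjusted.
With modified divisor 160: modified quotas Red 1.144, Blue 9.037, Green 0.912, Gold 0.600, Silver 7.800.
Rounding down: Red 1, Blue 9, Green 0, Gold 0, Silver 7 (total 17).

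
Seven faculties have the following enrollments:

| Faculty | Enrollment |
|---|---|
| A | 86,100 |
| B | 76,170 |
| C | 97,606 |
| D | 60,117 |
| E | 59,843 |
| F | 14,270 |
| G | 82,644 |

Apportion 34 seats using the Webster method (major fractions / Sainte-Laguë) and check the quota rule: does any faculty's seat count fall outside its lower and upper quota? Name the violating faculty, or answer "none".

none

Standard quotas: A 6.140, B 5.432, C 6.961, D 4.287, E 4.268, F 1.018, G 5.894.
Webster allocation: A 6, B 6, C 7, D 4, E 4, F 1, G 6.
Every allocation lies between the lower and upper quota.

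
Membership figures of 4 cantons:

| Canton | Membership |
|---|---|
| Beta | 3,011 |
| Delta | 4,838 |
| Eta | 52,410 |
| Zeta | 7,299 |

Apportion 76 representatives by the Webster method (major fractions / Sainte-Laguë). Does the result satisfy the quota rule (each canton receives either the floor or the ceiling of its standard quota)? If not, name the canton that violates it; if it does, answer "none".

Eta

Standard quotas: Beta 3.387, Delta 5.443, Eta 58.959, Zeta 8.211.
Webster allocation: Beta 3, Delta 5, Eta 60, Zeta 8.
Eta has quota 58.959 (lower 58, upper 59) but receives 60 — outside the quota interval.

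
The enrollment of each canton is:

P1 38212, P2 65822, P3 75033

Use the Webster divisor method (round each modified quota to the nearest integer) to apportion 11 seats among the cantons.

P1=2, P2=4, P3=5

Standard divisor 179067/11 ≈ 16278.818; standard quotas: P1 2.347, P2 4.043, P3 4.609.
Rounding to the nearest integer gives P1 2, P2 4, P3 5 — total 11, matching the house size, so no adjustment is needed.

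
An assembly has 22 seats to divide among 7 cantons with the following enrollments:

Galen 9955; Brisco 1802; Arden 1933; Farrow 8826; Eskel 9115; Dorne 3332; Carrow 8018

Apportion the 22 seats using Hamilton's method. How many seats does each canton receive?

Galen: 5, Brisco: 1, Arden: 1, Farrow: 4, Eskel: 5, Dorne: 2, Carrow: 4

Total 42981; standard divisor 42981/22 ≈ 1953.682.
Standard quotas: Galen 5.0955, Brisco 0.9224, Arden 0.9894, Farrow 4.5176, Eskel 4.6655, Dorne 1.7055, Carrow 4.1040.
Lower quotas: Galen 5, Brisco 0, Arden 0, Farrow 4, Eskel 4, Dorne 1, Carrow 4 (sum 18, leaving 4 seats).
Remainders in descending order: Arden 0.9894, Brisco 0.9224, Dorne 0.7055, Eskel 0.6655, Farrow 0.5176, Carrow 0.1040, Galen 0.0955.
Largest remainders: Arden, Brisco, Dorne, Eskel receive the extra seats.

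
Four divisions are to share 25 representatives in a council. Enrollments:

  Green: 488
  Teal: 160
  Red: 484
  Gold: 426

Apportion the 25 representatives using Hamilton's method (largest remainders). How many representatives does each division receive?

Standard divisor: 1558 ÷ 25 ≈ 62.32.
Standard quotas: Green 7.831, Teal 2.567, Red 7.766, Gold 6.836.
Lower quotas: Green 7, Teal 2, Red 7, Gold 6 (sum 22, leaving 3 seats).
Remainders in descending order: Gold 0.836, Green 0.831, Red 0.766, Teal 0.567.
Largest remainders: Gold, Green, Red receive the extra seats.

Green 8; Teal 2; Red 8; Gold 7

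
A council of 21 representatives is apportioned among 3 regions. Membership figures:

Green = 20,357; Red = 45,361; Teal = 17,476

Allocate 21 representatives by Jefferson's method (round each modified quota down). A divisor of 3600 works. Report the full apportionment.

With modified divisor 3600: modified quotas Green 5.655, Red 12.600, Teal 4.854.
Rounding down: Green 5, Red 12, Teal 4 (total 21).

Green 5, Red 12, Teal 4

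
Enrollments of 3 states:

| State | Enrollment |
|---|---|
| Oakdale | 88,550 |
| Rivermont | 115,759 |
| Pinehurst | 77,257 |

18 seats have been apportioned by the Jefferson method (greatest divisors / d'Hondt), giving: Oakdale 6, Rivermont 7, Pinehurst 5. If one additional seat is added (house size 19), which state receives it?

Rivermont

Priority for the next seat is population ÷ (current seats + 1).
Priorities: Oakdale 12650.000, Rivermont 14469.875, Pinehurst 12876.167.
Highest priority: Rivermont.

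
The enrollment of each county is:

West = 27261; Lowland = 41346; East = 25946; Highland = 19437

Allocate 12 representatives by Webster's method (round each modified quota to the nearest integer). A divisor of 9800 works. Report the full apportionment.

West: 3, Lowland: 4, East: 3, Highland: 2

With modified divisor 9800: modified quotas West 2.782, Lowland 4.219, East 2.648, Highland 1.983.
Rounding to the nearest integer: West 3, Lowland 4, East 3, Highland 2 (total 12).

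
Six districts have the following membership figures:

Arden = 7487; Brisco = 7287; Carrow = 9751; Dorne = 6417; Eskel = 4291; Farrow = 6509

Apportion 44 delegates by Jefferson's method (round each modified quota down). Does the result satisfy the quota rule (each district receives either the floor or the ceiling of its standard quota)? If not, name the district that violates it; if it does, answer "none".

Standard quotas: Arden 7.892, Brisco 7.681, Carrow 10.278, Dorne 6.764, Eskel 4.523, Farrow 6.861.
Jefferson allocation: Arden 8, Brisco 8, Carrow 10, Dorne 7, Eskel 4, Farrow 7.
Every allocation lies between the lower and upper quota.

none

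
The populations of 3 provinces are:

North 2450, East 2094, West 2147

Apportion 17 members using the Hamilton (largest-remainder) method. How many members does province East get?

5

The standard divisor is 6691/17 ≈ 393.588.
Standard quotas: North 6.225, East 5.320, West 5.455.
Lower quotas: North 6, East 5, West 5 (sum 16, leaving 1 seat).
Remainders in descending order: West 0.455, East 0.320, North 0.225.
Largest remainder: West receives the extra seat.
East receives 5.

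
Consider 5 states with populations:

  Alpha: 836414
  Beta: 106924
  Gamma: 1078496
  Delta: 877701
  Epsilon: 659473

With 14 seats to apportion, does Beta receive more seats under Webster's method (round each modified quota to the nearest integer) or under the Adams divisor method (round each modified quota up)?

Webster: Alpha 3, Beta 0, Gamma 4, Delta 4, Epsilon 3.
Adams: Alpha 3, Beta 1, Gamma 4, Delta 3, Epsilon 3.
Beta gets 0 under Webster and 1 under Adams.

Adams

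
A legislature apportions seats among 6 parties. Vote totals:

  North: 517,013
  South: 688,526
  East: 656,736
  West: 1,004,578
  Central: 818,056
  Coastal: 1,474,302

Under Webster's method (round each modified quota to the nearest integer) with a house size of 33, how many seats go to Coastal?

10

Standard divisor 5159211/33 ≈ 156339.727; standard quotas: North 3.307, South 4.404, East 4.201, West 6.426, Central 5.233, Coastal 9.430.
Rounding to the nearest integer gives 3, 4, 4, 6, 5, 9 = 31 seats, so the divisor must be adjusted.
With modified divisor 153800: modified quotas North 3.362, South 4.477, East 4.270, West 6.532, Central 5.319, Coastal 9.586.
Rounding to the nearest integer: North 3, South 4, East 4, West 7, Central 5, Coastal 10 (total 33).
Coastal receives 10.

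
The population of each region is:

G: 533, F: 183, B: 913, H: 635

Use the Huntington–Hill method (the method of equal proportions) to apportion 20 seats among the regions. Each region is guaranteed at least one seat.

G 5; F 2; B 8; H 5

With divisor 118: modified quotas G 4.517, F 1.551, B 7.737, H 5.381.
Geometric-mean thresholds: G √(4·5)=4.472, F √(1·2)=1.414, B √(7·8)=7.483, H √(5·6)=5.477.
Each quota rounded against its threshold gives G 5, F 2, B 8, H 5 (total 20).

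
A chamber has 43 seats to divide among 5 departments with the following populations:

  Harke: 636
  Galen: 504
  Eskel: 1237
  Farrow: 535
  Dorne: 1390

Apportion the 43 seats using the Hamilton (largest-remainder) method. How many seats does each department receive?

Harke 6; Galen 5; Eskel 13; Farrow 5; Dorne 14

The standard divisor is 4302/43 ≈ 100.047.
Standard quotas: Harke 6.357, Galen 5.038, Eskel 12.364, Farrow 5.348, Dorne 13.894.
Lower quotas: Harke 6, Galen 5, Eskel 12, Farrow 5, Dorne 13 (sum 41, leaving 2 seats).
Remainders in descending order: Dorne 0.894, Eskel 0.364, Harke 0.357, Farrow 0.348, Galen 0.038.
Largest remainders: Dorne, Eskel receive the extra seats.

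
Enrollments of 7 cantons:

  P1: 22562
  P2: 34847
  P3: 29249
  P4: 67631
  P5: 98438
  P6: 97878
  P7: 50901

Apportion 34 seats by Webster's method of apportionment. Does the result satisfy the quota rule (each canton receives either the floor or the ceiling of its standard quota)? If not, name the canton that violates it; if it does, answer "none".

none

Standard quotas: P1 1.911, P2 2.951, P3 2.477, P4 5.727, P5 8.336, P6 8.288, P7 4.310.
Webster allocation: P1 2, P2 3, P3 3, P4 6, P5 8, P6 8, P7 4.
Every allocation lies between the lower and upper quota.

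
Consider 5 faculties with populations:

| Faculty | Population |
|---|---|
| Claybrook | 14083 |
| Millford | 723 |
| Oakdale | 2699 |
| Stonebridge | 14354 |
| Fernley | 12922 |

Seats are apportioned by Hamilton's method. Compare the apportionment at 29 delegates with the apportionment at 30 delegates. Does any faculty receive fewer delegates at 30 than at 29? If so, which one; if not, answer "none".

Millford

At 29 seats: Claybrook 9, Millford 1, Oakdale 2, Stonebridge 9, Fernley 8.
At 30 seats: Claybrook 9, Millford 0, Oakdale 2, Stonebridge 10, Fernley 9.
Millford drops from 1 to 0.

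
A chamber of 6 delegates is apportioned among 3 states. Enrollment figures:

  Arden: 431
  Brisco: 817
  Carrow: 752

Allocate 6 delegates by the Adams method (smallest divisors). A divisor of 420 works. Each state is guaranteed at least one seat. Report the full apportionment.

With modified divisor 420: modified quotas Arden 1.026, Brisco 1.945, Carrow 1.790.
Rounding up: Arden 2, Brisco 2, Carrow 2 (total 6).

Arden 2; Brisco 2; Carrow 2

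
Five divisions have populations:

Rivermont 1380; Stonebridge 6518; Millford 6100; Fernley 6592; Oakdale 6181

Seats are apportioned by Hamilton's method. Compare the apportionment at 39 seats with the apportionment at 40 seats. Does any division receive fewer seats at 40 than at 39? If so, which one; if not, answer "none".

none

At 39 seats: Rivermont 2, Stonebridge 9, Millford 9, Fernley 10, Oakdale 9.
At 40 seats: Rivermont 2, Stonebridge 10, Millford 9, Fernley 10, Oakdale 9.
No division's allocation decreased.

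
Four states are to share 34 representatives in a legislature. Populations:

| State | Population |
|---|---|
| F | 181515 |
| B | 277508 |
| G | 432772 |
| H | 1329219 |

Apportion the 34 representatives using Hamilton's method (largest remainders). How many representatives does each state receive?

F 3, B 4, G 7, H 20

The standard divisor is 2221014/34 ≈ 65323.941.
Standard quotas: F 2.7787, B 4.2482, G 6.6250, H 20.3481.
Lower quotas: F 2, B 4, G 6, H 20 (sum 32, leaving 2 seats).
Remainders in descending order: F 0.7787, G 0.6250, H 0.3481, B 0.2482.
The surplus seats go to F, G.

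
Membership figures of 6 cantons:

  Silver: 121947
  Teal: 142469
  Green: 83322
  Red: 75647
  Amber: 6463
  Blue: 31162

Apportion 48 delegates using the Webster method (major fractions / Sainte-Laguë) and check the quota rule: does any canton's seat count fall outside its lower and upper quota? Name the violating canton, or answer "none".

none

Standard quotas: Silver 12.697, Teal 14.834, Green 8.675, Red 7.876, Amber 0.673, Blue 3.245.
Webster allocation: Silver 12, Teal 15, Green 9, Red 8, Amber 1, Blue 3.
Every allocation lies between the lower and upper quota.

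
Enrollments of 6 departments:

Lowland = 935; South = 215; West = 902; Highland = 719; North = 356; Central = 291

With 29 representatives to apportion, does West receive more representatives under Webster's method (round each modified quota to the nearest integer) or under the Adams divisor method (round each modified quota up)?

Webster

Webster: Lowland 8, South 2, West 8, Highland 6, North 3, Central 2.
Adams: Lowland 8, South 2, West 7, Highland 6, North 3, Central 3.
West gets 8 under Webster and 7 under Adams.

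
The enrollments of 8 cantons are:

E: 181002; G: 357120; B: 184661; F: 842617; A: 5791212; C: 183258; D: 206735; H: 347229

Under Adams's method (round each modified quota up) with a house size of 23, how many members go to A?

Standard divisor 8093834/23 ≈ 351905.826; standard quotas: E 0.514, G 1.015, B 0.525, F 2.394, A 16.457, C 0.521, D 0.587, H 0.987.
Rounding up gives 1, 2, 1, 3, 17, 1, 1, 1 = 27 seats, so the divisor must be adjusted.
With modified divisor 415953: modified quotas E 0.435, G 0.859, B 0.444, F 2.026, A 13.923, C 0.441, D 0.497, H 0.835.
Rounding up: E 1, G 1, B 1, F 3, A 14, C 1, D 1, H 1 (total 23).
A receives 14.

14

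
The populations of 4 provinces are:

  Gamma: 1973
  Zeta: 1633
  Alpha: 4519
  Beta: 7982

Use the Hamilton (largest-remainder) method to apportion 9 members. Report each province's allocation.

Gamma 1, Zeta 1, Alpha 3, Beta 4

Total 16107; standard divisor 16107/9 ≈ 1789.667.
Standard quotas: Gamma 1.1024, Zeta 0.9125, Alpha 2.5251, Beta 4.4600.
Lower quotas: Gamma 1, Zeta 0, Alpha 2, Beta 4 (sum 7, leaving 2 seats).
Remainders in descending order: Zeta 0.9125, Alpha 0.5251, Beta 0.4600, Gamma 0.1024.
Largest remainders: Zeta, Alpha receive the extra seats.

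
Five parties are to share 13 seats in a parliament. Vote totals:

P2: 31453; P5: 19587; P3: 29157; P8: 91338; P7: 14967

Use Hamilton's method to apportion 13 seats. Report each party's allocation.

The standard divisor is 186502/13 ≈ 14346.308.
Standard quotas: P2 2.1924, P5 1.3653, P3 2.0324, P8 6.3667, P7 1.0433.
Lower quotas: P2 2, P5 1, P3 2, P8 6, P7 1 (sum 12, leaving 1 seat).
Remainders in descending order: P8 0.3667, P5 0.3653, P2 0.1924, P7 0.0433, P3 0.0324.
The surplus seat goes to P8.

P2 2; P5 1; P3 2; P8 7; P7 1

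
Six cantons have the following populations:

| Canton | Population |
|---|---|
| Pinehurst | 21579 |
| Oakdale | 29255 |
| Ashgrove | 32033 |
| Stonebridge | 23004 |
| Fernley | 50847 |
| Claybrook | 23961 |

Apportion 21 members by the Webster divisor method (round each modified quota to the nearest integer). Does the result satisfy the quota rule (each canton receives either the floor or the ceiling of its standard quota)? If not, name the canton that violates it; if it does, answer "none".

none

Standard quotas: Pinehurst 2.508, Oakdale 3.400, Ashgrove 3.723, Stonebridge 2.674, Fernley 5.910, Claybrook 2.785.
Webster allocation: Pinehurst 2, Oakdale 3, Ashgrove 4, Stonebridge 3, Fernley 6, Claybrook 3.
Every allocation lies between the lower and upper quota.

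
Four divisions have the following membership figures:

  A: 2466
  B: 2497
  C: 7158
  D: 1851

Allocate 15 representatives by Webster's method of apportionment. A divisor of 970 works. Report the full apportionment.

With modified divisor 970: modified quotas A 2.542, B 2.574, C 7.379, D 1.908.
Rounding to the nearest integer: A 3, B 3, C 7, D 2 (total 15).

A 3, B 3, C 7, D 2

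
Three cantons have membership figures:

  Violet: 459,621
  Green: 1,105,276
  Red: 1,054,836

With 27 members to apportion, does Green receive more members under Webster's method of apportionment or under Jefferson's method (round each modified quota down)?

Jefferson

Webster: Violet 5, Green 11, Red 11.
Jefferson: Violet 4, Green 12, Red 11.
Green gets 11 under Webster and 12 under Jefferson.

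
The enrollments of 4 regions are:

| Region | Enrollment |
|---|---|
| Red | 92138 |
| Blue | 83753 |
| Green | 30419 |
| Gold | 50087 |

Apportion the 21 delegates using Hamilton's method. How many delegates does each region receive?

Red 8, Blue 7, Green 2, Gold 4

Total 256397; standard divisor 256397/21 ≈ 12209.381.
Standard quotas: Red 7.5465, Blue 6.8597, Green 2.4914, Gold 4.1023.
Lower quotas: Red 7, Blue 6, Green 2, Gold 4 (sum 19, leaving 2 seats).
Remainders in descending order: Blue 0.8597, Red 0.5465, Green 0.4914, Gold 0.1023.
Largest remainders: Blue, Red receive the extra seats.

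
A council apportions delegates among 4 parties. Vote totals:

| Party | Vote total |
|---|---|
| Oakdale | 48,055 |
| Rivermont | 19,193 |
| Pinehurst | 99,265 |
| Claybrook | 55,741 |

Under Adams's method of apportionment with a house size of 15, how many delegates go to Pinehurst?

6

Standard divisor 222254/15 ≈ 14816.933; standard quotas: Oakdale 3.243, Rivermont 1.295, Pinehurst 6.699, Claybrook 3.762.
Rounding up gives 4, 2, 7, 4 = 17 seats, so the divisor must be adjusted.
With modified divisor 17600: modified quotas Oakdale 2.730, Rivermont 1.091, Pinehurst 5.640, Claybrook 3.167.
Rounding up: Oakdale 3, Rivermont 2, Pinehurst 6, Claybrook 4 (total 15).
Pinehurst receives 6.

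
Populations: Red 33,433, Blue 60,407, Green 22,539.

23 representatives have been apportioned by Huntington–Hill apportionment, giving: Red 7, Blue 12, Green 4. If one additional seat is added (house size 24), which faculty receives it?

Priority for the next seat is population ÷ (√(s·(s+1))).
Priorities: Red 4467.673, Blue 4836.431, Green 5039.874.
Highest priority: Green.

Green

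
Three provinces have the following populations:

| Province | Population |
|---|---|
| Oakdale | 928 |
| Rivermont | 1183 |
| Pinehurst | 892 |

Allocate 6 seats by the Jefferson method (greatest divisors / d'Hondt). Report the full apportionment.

Oakdale 2; Rivermont 2; Pinehurst 2

Standard divisor 3003/6 ≈ 500.5; standard quotas: Oakdale 1.854, Rivermont 2.364, Pinehurst 1.782.
Rounding down gives 1, 2, 1 = 4 seats, so the divisor must be adjusted.
With modified divisor 400: modified quotas Oakdale 2.320, Rivermont 2.958, Pinehurst 2.230.
Rounding down: Oakdale 2, Rivermont 2, Pinehurst 2 (total 6).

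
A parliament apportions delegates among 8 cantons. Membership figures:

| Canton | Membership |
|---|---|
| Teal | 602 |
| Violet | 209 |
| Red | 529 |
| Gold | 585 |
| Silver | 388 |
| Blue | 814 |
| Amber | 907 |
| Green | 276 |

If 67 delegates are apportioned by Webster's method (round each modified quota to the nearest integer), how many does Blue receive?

Standard divisor 4310/67 ≈ 64.328; standard quotas: Teal 9.358, Violet 3.249, Red 8.223, Gold 9.094, Silver 6.032, Blue 12.654, Amber 14.100, Green 4.290.
Rounding to the nearest integer gives 9, 3, 8, 9, 6, 13, 14, 4 = 66 seats, so the divisor must be adjusted.
With modified divisor 63: modified quotas Teal 9.556, Violet 3.317, Red 8.397, Gold 9.286, Silver 6.159, Blue 12.921, Amber 14.397, Green 4.381.
Rounding to the nearest integer: Teal 10, Violet 3, Red 8, Gold 9, Silver 6, Blue 13, Amber 14, Green 4 (total 67).
Blue receives 13.

13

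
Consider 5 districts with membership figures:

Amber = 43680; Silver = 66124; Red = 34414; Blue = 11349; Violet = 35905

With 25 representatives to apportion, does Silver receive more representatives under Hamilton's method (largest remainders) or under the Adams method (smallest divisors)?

Hamilton: Amber 6, Silver 9, Red 4, Blue 1, Violet 5.
Adams: Amber 6, Silver 8, Red 4, Blue 2, Violet 5.
Silver gets 9 under Hamilton and 8 under Adams.

Hamilton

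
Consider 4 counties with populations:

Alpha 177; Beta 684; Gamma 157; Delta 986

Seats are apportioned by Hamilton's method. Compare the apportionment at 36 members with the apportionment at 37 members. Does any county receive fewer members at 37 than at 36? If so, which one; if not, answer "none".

none

At 36 seats: Alpha 3, Beta 12, Gamma 3, Delta 18.
At 37 seats: Alpha 3, Beta 13, Gamma 3, Delta 18.
No county's allocation decreased.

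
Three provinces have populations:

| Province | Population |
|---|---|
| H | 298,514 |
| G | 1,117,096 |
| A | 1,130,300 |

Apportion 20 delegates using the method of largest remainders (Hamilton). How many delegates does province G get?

9

Standard divisor: 2545910 ÷ 20 ≈ 127295.5.
Standard quotas: H 2.3450, G 8.7756, A 8.8793.
Lower quotas: H 2, G 8, A 8 (sum 18, leaving 2 seats).
Remainders in descending order: A 0.8793, G 0.7756, H 0.3450.
The surplus seats go to A, G.
G receives 9.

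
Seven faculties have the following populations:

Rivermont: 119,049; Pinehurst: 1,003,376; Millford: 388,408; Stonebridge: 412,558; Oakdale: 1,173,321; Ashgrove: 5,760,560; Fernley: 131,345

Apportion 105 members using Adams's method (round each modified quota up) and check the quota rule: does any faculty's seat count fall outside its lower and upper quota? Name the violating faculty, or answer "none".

Standard quotas: Rivermont 1.391, Pinehurst 11.721, Millford 4.537, Stonebridge 4.819, Oakdale 13.706, Ashgrove 67.292, Fernley 1.534.
Adams allocation: Rivermont 2, Pinehurst 12, Millford 5, Stonebridge 5, Oakdale 14, Ashgrove 65, Fernley 2.
Ashgrove has quota 67.292 (lower 67, upper 68) but receives 65 — outside the quota interval.

Ashgrove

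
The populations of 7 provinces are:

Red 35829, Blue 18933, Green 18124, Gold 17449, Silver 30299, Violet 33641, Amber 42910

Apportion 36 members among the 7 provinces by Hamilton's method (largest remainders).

Red: 7; Blue: 3; Green: 3; Gold: 3; Silver: 6; Violet: 6; Amber: 8

Total 197185; standard divisor 197185/36 ≈ 5477.361.
Standard quotas: Red 6.5413, Blue 3.4566, Green 3.3089, Gold 3.1857, Silver 5.5317, Violet 6.1418, Amber 7.8341.
Lower quotas: Red 6, Blue 3, Green 3, Gold 3, Silver 5, Violet 6, Amber 7 (sum 33, leaving 3 seats).
Remainders in descending order: Amber 0.8341, Red 0.5413, Silver 0.5317, Blue 0.4566, Green 0.3089, Gold 0.1857, Violet 0.1418.
The surplus seats go to Amber, Red, Silver.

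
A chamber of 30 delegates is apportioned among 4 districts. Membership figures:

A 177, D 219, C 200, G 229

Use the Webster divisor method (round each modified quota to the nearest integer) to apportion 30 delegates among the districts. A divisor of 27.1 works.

With modified divisor 27.1: modified quotas A 6.531, D 8.081, C 7.380, G 8.450.
Rounding to the nearest integer: A 7, D 8, C 7, G 8 (total 30).

A: 7; D: 8; C: 7; G: 8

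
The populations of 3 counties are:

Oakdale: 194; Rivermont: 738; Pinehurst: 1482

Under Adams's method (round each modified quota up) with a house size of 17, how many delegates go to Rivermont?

Standard divisor 2414/17 ≈ 142; standard quotas: Oakdale 1.366, Rivermont 5.197, Pinehurst 10.437.
Rounding up gives 2, 6, 11 = 19 seats, so the divisor must be adjusted.
With modified divisor 160: modified quotas Oakdale 1.212, Rivermont 4.612, Pinehurst 9.262.
Rounding up: Oakdale 2, Rivermont 5, Pinehurst 10 (total 17).
Rivermont receives 5.

5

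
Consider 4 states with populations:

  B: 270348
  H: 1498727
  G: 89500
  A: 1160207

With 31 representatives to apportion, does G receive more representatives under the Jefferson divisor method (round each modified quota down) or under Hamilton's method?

Hamilton

Jefferson: B 3, H 16, G 0, A 12.
Hamilton: B 3, H 15, G 1, A 12.
G gets 0 under Jefferson and 1 under Hamilton.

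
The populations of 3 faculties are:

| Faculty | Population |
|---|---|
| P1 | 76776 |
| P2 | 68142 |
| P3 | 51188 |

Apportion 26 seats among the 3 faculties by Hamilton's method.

Standard divisor: 196106 ÷ 26 ≈ 7542.538.
Standard quotas: P1 10.1791, P2 9.0344, P3 6.7866.
Lower quotas: P1 10, P2 9, P3 6 (sum 25, leaving 1 seat).
Remainders in descending order: P3 0.7866, P1 0.1791, P2 0.0344.
The surplus seat goes to P3.

P1 10, P2 9, P3 7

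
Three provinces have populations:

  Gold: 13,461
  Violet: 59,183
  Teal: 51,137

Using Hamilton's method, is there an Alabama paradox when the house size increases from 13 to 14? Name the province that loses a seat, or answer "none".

At 13 seats: Gold 2, Violet 6, Teal 5.
At 14 seats: Gold 1, Violet 7, Teal 6.
Gold drops from 2 to 1.

Gold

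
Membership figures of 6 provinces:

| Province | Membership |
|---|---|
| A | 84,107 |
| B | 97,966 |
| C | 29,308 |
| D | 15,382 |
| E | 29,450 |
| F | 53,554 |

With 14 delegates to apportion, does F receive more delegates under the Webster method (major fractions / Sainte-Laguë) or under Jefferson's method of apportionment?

Jefferson

Webster: A 4, B 5, C 1, D 1, E 1, F 2.
Jefferson: A 4, B 5, C 1, D 0, E 1, F 3.
F gets 2 under Webster and 3 under Jefferson.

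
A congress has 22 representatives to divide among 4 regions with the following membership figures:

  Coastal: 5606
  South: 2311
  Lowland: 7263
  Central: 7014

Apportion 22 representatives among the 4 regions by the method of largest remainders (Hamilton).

Coastal: 6, South: 2, Lowland: 7, Central: 7

Total 22194; standard divisor 22194/22 ≈ 1008.818.
Standard quotas: Coastal 5.5570, South 2.2908, Lowland 7.1995, Central 6.9527.
Lower quotas: Coastal 5, South 2, Lowland 7, Central 6 (sum 20, leaving 2 seats).
Remainders in descending order: Central 0.9527, Coastal 0.5570, South 0.2908, Lowland 0.1995.
The surplus seats go to Central, Coastal.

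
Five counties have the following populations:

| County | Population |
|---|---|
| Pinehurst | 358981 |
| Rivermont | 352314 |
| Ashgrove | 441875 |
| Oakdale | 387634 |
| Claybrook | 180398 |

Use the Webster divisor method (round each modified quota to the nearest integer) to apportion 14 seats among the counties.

Standard divisor 1721202/14 ≈ 122943; standard quotas: Pinehurst 2.920, Rivermont 2.866, Ashgrove 3.594, Oakdale 3.153, Claybrook 1.467.
Rounding to the nearest integer gives Pinehurst 3, Rivermont 3, Ashgrove 4, Oakdale 3, Claybrook 1 — total 14, matching the house size, so no adjustment is needed.

Pinehurst=3; Rivermont=3; Ashgrove=4; Oakdale=3; Claybrook=1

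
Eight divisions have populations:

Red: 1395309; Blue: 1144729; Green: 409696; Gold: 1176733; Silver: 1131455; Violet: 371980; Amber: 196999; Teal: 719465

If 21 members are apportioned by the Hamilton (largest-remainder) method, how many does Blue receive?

Total 6546366; standard divisor 6546366/21 ≈ 311731.714.
Standard quotas: Red 4.4760, Blue 3.6722, Green 1.3143, Gold 3.7748, Silver 3.6296, Violet 1.1933, Amber 0.6320, Teal 2.3080.
Lower quotas: Red 4, Blue 3, Green 1, Gold 3, Silver 3, Violet 1, Amber 0, Teal 2 (sum 17, leaving 4 seats).
Remainders in descending order: Gold 0.7748, Blue 0.6722, Amber 0.6320, Silver 0.6296, Red 0.4760, Green 0.3143, Teal 0.3080, Violet 0.1933.
The surplus seats go to Gold, Blue, Amber, Silver.
Blue receives 4.

4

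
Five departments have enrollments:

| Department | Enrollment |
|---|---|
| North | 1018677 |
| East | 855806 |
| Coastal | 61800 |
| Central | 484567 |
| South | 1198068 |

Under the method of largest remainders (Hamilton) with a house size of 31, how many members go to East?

7

The standard divisor is 3618918/31 ≈ 116739.29.
Standard quotas: North 8.7261, East 7.3309, Coastal 0.5294, Central 4.1508, South 10.2628.
Lower quotas: North 8, East 7, Coastal 0, Central 4, South 10 (sum 29, leaving 2 seats).
Remainders in descending order: North 0.7261, Coastal 0.5294, East 0.3309, South 0.2628, Central 0.1508.
The surplus seats go to North, Coastal.
East receives 7.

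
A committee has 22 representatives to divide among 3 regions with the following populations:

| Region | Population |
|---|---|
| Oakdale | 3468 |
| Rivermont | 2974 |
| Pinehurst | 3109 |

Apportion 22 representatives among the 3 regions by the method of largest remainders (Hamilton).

Total 9551; standard divisor 9551/22 ≈ 434.136.
Standard quotas: Oakdale 7.988, Rivermont 6.850, Pinehurst 7.161.
Lower quotas: Oakdale 7, Rivermont 6, Pinehurst 7 (sum 20, leaving 2 seats).
Remainders in descending order: Oakdale 0.988, Rivermont 0.850, Pinehurst 0.161.
The surplus seats go to Oakdale, Rivermont.

Oakdale 8; Rivermont 7; Pinehurst 7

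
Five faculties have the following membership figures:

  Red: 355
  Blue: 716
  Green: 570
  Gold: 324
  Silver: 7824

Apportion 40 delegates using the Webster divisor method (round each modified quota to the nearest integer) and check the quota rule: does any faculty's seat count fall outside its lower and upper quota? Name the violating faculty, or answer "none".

Standard quotas: Red 1.451, Blue 2.926, Green 2.329, Gold 1.324, Silver 31.971.
Webster allocation: Red 1, Blue 3, Green 2, Gold 1, Silver 33.
Silver has quota 31.971 (lower 31, upper 32) but receives 33 — outside the quota interval.

Silver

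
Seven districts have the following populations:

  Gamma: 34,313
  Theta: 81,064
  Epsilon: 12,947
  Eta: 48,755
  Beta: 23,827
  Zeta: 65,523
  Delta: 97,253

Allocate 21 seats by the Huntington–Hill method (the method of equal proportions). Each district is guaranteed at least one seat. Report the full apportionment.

Gamma: 2, Theta: 5, Epsilon: 1, Eta: 3, Beta: 1, Zeta: 4, Delta: 5

With divisor 17941: modified quotas Gamma 1.913, Theta 4.518, Epsilon 0.722, Eta 2.718, Beta 1.328, Zeta 3.652, Delta 5.421.
Geometric-mean thresholds: Gamma √(1·2)=1.414, Theta √(4·5)=4.472, Epsilon (min 1), Eta √(2·3)=2.449, Beta √(1·2)=1.414, Zeta √(3·4)=3.464, Delta √(5·6)=5.477.
Each quota rounded against its threshold gives Gamma 2, Theta 5, Epsilon 1, Eta 3, Beta 1, Zeta 4, Delta 5 (total 21).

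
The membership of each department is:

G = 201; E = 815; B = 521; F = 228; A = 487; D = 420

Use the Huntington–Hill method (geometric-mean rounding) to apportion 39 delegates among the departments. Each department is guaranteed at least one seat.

With divisor 68: modified quotas G 2.956, E 11.985, B 7.662, F 3.353, A 7.162, D 6.176.
Geometric-mean thresholds: G √(2·3)=2.449, E √(11·12)=11.489, B √(7·8)=7.483, F √(3·4)=3.464, A √(7·8)=7.483, D √(6·7)=6.481.
Each quota rounded against its threshold gives G 3, E 12, B 8, F 3, A 7, D 6 (total 39).

G 3; E 12; B 8; F 3; A 7; D 6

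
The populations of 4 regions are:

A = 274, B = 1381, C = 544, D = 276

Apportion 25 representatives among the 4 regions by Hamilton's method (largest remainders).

A 3; B 14; C 5; D 3

Total 2475; standard divisor 2475/25 = 99.
Standard quotas: A 2.768, B 13.949, C 5.495, D 2.788.
Lower quotas: A 2, B 13, C 5, D 2 (sum 22, leaving 3 seats).
Remainders in descending order: B 0.949, D 0.788, A 0.768, C 0.495.
Largest remainders: B, D, A receive the extra seats.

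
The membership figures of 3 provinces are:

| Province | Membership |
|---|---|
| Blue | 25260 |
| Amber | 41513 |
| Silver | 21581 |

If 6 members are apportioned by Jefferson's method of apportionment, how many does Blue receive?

2

Standard divisor 88354/6 ≈ 14725.667; standard quotas: Blue 1.715, Amber 2.819, Silver 1.466.
Rounding down gives 1, 2, 1 = 4 seats, so the divisor must be adjusted.
With modified divisor 11700: modified quotas Blue 2.159, Amber 3.548, Silver 1.845.
Rounding down: Blue 2, Amber 3, Silver 1 (total 6).
Blue receives 2.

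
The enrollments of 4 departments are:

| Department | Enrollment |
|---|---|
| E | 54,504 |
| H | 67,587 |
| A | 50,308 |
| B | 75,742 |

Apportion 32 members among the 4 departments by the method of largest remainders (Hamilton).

E 7, H 9, A 6, B 10

Standard divisor: 248141 ÷ 32 ≈ 7754.406.
Standard quotas: E 7.0288, H 8.7159, A 6.4877, B 9.7676.
Lower quotas: E 7, H 8, A 6, B 9 (sum 30, leaving 2 seats).
Remainders in descending order: B 0.7676, H 0.7159, A 0.4877, E 0.0288.
Largest remainders: B, H receive the extra seats.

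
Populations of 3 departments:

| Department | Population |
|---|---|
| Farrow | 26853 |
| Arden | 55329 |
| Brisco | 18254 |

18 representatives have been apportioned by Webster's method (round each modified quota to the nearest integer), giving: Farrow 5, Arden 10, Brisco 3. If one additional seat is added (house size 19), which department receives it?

Priority for the next seat is population ÷ (current seats + 0.5).
Priorities: Farrow 4882.364, Arden 5269.429, Brisco 5215.429.
Highest priority: Arden.

Arden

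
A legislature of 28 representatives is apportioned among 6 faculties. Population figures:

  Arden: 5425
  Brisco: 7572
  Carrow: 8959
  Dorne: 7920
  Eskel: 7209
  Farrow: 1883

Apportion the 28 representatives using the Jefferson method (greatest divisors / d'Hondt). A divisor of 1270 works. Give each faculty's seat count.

Arden: 4, Brisco: 5, Carrow: 7, Dorne: 6, Eskel: 5, Farrow: 1

With modified divisor 1270: modified quotas Arden 4.272, Brisco 5.962, Carrow 7.054, Dorne 6.236, Eskel 5.676, Farrow 1.483.
Rounding down: Arden 4, Brisco 5, Carrow 7, Dorne 6, Eskel 5, Farrow 1 (total 28).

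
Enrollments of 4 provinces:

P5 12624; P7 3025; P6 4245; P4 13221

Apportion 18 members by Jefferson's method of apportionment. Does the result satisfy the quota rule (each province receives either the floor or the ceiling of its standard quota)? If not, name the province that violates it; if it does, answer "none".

Standard quotas: P5 6.862, P7 1.644, P6 2.307, P4 7.186.
Jefferson allocation: P5 7, P7 1, P6 2, P4 8.
Every allocation lies between the lower and upper quota.

none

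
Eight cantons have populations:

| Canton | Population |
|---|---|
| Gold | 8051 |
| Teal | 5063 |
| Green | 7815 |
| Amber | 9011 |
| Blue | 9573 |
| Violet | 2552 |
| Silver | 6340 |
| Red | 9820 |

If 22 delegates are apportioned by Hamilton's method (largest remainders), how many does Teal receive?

Standard divisor: 58225 ÷ 22 ≈ 2646.591.
Standard quotas: Gold 3.0420, Teal 1.9130, Green 2.9529, Amber 3.4048, Blue 3.6171, Violet 0.9643, Silver 2.3955, Red 3.7104.
Lower quotas: Gold 3, Teal 1, Green 2, Amber 3, Blue 3, Violet 0, Silver 2, Red 3 (sum 17, leaving 5 seats).
Remainders in descending order: Violet 0.9643, Green 0.9529, Teal 0.9130, Red 0.7104, Blue 0.6171, Amber 0.4048, Silver 0.3955, Gold 0.0420.
Largest remainders: Violet, Green, Teal, Red, Blue receive the extra seats.
Teal receives 2.

2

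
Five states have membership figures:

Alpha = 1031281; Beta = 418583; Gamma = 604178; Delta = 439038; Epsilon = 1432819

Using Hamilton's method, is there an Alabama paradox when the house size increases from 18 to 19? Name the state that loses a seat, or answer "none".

none

At 18 seats: Alpha 5, Beta 2, Gamma 3, Delta 2, Epsilon 6.
At 19 seats: Alpha 5, Beta 2, Gamma 3, Delta 2, Epsilon 7.
No state's allocation decreased.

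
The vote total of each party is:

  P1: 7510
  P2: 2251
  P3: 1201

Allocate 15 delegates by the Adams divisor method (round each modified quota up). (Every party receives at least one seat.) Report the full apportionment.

Standard divisor 10962/15 ≈ 730.8; standard quotas: P1 10.276, P2 3.080, P3 1.643.
Rounding up gives 11, 4, 2 = 17 seats, so the divisor must be adjusted.
With modified divisor 800: modified quotas P1 9.387, P2 2.814, P3 1.501.
Rounding up: P1 10, P2 3, P3 2 (total 15).

P1: 10; P2: 3; P3: 2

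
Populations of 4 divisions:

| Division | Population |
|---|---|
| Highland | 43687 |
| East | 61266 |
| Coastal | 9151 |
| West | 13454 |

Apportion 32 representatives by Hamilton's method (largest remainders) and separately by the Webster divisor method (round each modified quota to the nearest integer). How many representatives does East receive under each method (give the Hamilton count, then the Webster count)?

Hamilton: Highland 11, East 15, Coastal 2, West 4.
Webster: Highland 11, East 16, Coastal 2, West 3.
East gets 15 under Hamilton and 16 under Webster.

15 and 16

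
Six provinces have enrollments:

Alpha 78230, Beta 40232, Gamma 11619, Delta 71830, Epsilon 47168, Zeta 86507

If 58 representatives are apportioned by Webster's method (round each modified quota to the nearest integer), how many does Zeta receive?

15

Standard divisor 335586/58 ≈ 5785.966; standard quotas: Alpha 13.521, Beta 6.953, Gamma 2.008, Delta 12.415, Epsilon 8.152, Zeta 14.951.
Rounding to the nearest integer gives Alpha 14, Beta 7, Gamma 2, Delta 12, Epsilon 8, Zeta 15 — total 58, matching the house size, so no adjustment is needed.
Zeta receives 15.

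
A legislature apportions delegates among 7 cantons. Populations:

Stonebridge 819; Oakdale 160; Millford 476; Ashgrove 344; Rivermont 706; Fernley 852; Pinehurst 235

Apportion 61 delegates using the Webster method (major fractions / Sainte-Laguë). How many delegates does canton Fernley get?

14

Standard divisor 3592/61 ≈ 58.885; standard quotas: Stonebridge 13.908, Oakdale 2.717, Millford 8.084, Ashgrove 5.842, Rivermont 11.989, Fernley 14.469, Pinehurst 3.991.
Rounding to the nearest integer gives Stonebridge 14, Oakdale 3, Millford 8, Ashgrove 6, Rivermont 12, Fernley 14, Pinehurst 4 — total 61, matching the house size, so no adjustment is needed.
Fernley receives 14.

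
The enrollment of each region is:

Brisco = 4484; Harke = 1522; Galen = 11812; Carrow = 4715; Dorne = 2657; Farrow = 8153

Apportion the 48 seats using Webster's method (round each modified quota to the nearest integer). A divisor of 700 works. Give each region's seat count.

Brisco: 6, Harke: 2, Galen: 17, Carrow: 7, Dorne: 4, Farrow: 12

With modified divisor 700: modified quotas Brisco 6.406, Harke 2.174, Galen 16.874, Carrow 6.736, Dorne 3.796, Farrow 11.647.
Rounding to the nearest integer: Brisco 6, Harke 2, Galen 17, Carrow 7, Dorne 4, Farrow 12 (total 48).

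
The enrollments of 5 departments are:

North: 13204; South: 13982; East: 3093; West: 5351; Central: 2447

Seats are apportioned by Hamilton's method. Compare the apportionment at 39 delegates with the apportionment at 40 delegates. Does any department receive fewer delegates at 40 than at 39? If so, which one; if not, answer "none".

Central

At 39 seats: North 14, South 14, East 3, West 5, Central 3.
At 40 seats: North 14, South 15, East 3, West 6, Central 2.
Central drops from 3 to 2.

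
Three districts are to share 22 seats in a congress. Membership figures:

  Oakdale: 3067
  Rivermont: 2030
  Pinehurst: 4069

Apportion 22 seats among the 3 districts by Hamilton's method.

Oakdale: 7, Rivermont: 5, Pinehurst: 10

Standard divisor: 9166 ÷ 22 ≈ 416.636.
Standard quotas: Oakdale 7.361, Rivermont 4.872, Pinehurst 9.766.
Lower quotas: Oakdale 7, Rivermont 4, Pinehurst 9 (sum 20, leaving 2 seats).
Remainders in descending order: Rivermont 0.872, Pinehurst 0.766, Oakdale 0.361.
Largest remainders: Rivermont, Pinehurst receive the extra seats.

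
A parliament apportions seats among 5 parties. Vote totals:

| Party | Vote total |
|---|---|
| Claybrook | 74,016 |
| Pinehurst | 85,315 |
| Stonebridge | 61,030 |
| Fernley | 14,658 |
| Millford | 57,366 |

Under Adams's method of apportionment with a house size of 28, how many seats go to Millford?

5

Standard divisor 292385/28 ≈ 10442.321; standard quotas: Claybrook 7.088, Pinehurst 8.170, Stonebridge 5.844, Fernley 1.404, Millford 5.494.
Rounding up gives 8, 9, 6, 2, 6 = 31 seats, so the divisor must be adjusted.
With modified divisor 11800: modified quotas Claybrook 6.273, Pinehurst 7.230, Stonebridge 5.172, Fernley 1.242, Millford 4.862.
Rounding up: Claybrook 7, Pinehurst 8, Stonebridge 6, Fernley 2, Millford 5 (total 28).
Millford receives 5.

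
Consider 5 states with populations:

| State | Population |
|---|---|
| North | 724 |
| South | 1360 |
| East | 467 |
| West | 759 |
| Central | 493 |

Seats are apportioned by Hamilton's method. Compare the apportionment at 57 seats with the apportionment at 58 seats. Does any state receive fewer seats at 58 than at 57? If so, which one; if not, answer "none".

Central

At 57 seats: North 11, South 20, East 7, West 11, Central 8.
At 58 seats: North 11, South 21, East 7, West 12, Central 7.
Central drops from 8 to 7.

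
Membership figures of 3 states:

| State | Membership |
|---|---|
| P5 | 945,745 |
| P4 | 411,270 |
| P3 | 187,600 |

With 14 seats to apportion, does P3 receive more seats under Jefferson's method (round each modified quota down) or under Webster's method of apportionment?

Webster

Jefferson: P5 9, P4 4, P3 1.
Webster: P5 8, P4 4, P3 2.
P3 gets 1 under Jefferson and 2 under Webster.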